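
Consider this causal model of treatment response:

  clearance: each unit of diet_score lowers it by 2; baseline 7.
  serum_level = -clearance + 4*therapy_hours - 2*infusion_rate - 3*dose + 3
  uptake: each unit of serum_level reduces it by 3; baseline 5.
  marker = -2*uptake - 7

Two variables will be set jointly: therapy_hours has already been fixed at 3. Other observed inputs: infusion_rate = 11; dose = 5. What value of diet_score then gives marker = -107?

diet_score = 7

With therapy_hours held at 3:
Substituting into the serum_level equation gives serum_level = 2*diet_score - 29.
Substituting into the uptake equation gives uptake = -6*diet_score + 92.
This gives marker = 12*diet_score - 191.
Solve 12*diet_score - 191 = -107: diet_score = (-107 + 191) / 12 = 7.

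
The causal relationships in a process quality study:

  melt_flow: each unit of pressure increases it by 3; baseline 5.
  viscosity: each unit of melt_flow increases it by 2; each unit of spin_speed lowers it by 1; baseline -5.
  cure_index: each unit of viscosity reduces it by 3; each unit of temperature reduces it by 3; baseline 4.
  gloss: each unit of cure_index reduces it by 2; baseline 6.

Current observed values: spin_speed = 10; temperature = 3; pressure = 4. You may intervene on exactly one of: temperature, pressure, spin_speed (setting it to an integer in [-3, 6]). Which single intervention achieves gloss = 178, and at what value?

Intervening on temperature: gloss = 6*temperature + 112. Reaching 178 requires temperature = 11, outside [-3, 6].
Intervening on pressure: gloss = 36*pressure - 14. Reaching 178 requires pressure = 16/3, not an integer.
Intervening on spin_speed: with other inputs at their observed values, gloss = -6*spin_speed + 190. Solving for 178 gives spin_speed = 2, within [-3, 6].

set spin_speed = 2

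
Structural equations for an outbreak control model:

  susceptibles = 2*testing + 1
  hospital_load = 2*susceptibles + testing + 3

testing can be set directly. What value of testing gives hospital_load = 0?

testing = -1

Substituting into the hospital_load equation gives hospital_load = 5*testing + 5.
Solve 5*testing + 5 = 0: testing = (0 - 5) / 5 = -1.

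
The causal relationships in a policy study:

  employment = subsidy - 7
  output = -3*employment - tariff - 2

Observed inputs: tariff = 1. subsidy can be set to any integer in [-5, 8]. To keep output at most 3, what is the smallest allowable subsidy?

Substituting into the output equation gives output = -3*subsidy + 18.
Require -3*subsidy + 18 ≤ 3, so subsidy ≥ 5.
The smallest integer in [-5, 8] satisfying this is 5.

subsidy = 5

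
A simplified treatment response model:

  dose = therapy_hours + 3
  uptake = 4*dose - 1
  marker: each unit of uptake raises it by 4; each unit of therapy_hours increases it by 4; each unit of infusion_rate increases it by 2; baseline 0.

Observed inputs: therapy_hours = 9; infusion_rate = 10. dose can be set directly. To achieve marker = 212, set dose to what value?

dose = 10

Intervening on dose fixes its value directly, overriding its dependence on therapy_hours.
Substituting into the marker equation gives marker = 16*dose + 52.
Solve 16*dose + 52 = 212: dose = (212 - 52) / 16 = 10.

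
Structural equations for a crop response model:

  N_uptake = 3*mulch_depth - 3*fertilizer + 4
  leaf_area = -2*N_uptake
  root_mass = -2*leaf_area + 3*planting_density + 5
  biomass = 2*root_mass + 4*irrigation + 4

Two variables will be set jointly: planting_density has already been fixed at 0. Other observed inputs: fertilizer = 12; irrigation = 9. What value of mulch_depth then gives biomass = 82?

mulch_depth = 12

With planting_density held at 0:
Substituting into the N_uptake equation gives N_uptake = 3*mulch_depth - 32.
Substituting into the leaf_area equation gives leaf_area = -6*mulch_depth + 64.
Substituting into the root_mass equation gives root_mass = 12*mulch_depth - 123.
This gives biomass = 24*mulch_depth - 206.
Solve 24*mulch_depth - 206 = 82: mulch_depth = (82 + 206) / 24 = 12.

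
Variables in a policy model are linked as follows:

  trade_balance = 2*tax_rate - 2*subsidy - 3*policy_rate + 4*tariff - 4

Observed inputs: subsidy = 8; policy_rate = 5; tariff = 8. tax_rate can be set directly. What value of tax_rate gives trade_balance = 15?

Substituting into the trade_balance equation gives trade_balance = 2*tax_rate - 3.
Solve 2*tax_rate - 3 = 15: tax_rate = (15 + 3) / 2 = 9.

tax_rate = 9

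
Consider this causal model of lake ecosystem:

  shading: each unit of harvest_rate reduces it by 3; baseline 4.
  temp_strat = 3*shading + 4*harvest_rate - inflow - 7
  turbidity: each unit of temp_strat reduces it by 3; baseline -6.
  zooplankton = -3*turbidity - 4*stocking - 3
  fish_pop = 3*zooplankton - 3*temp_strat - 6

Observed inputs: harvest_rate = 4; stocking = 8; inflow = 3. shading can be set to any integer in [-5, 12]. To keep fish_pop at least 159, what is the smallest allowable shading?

shading = 1

Intervening on shading fixes its value directly, overriding its dependence on harvest_rate.
Substituting into the temp_strat equation gives temp_strat = 3*shading + 6.
Substituting into the turbidity equation gives turbidity = -9*shading - 24.
Substituting into the zooplankton equation gives zooplankton = 27*shading + 37.
So fish_pop = 72*shading + 87.
Require 72*shading + 87 ≥ 159, so shading ≥ 1.
The smallest integer in [-5, 12] satisfying this is 1.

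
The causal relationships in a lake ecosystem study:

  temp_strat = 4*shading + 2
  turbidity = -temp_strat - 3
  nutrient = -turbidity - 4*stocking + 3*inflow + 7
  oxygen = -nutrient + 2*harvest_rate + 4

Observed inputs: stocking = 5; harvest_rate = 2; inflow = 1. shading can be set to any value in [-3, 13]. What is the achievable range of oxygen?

-39 to 25

Substituting into the turbidity equation gives turbidity = -4*shading - 5.
Substituting into the nutrient equation gives nutrient = 4*shading - 5.
Substituting into the oxygen equation gives oxygen = -4*shading + 13.
Linear in shading, so extremes are at the endpoints: shading = -3 gives oxygen = 25; shading = 13 gives oxygen = -39.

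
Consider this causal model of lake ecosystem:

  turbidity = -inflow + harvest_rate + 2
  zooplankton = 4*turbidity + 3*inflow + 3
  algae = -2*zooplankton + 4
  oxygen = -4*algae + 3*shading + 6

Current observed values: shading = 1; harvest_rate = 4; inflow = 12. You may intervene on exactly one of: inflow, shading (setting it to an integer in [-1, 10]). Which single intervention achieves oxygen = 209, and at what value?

Intervening on inflow: with other inputs at their observed values, oxygen = -8*inflow + 209. Solving for 209 gives inflow = 0, within [-1, 10].
Intervening on shading: oxygen = 3*shading + 110. Reaching 209 requires shading = 33, outside [-1, 10].

set inflow = 0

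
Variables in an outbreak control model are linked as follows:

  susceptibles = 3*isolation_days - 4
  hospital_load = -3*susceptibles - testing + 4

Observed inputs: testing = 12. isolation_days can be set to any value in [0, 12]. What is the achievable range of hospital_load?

Substituting into the hospital_load equation gives hospital_load = -9*isolation_days + 4.
Linear in isolation_days, so extremes are at the endpoints: isolation_days = 0 gives hospital_load = 4; isolation_days = 12 gives hospital_load = -104.

-104 to 4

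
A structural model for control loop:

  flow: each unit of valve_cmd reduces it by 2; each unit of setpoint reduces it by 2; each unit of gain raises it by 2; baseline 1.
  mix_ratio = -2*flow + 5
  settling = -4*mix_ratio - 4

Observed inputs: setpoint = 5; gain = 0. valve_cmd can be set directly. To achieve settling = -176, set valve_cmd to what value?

valve_cmd = 5

Substituting into the flow equation gives flow = -2*valve_cmd - 9.
Substituting into the mix_ratio equation gives mix_ratio = 4*valve_cmd + 23.
So settling = -16*valve_cmd - 96.
Solve -16*valve_cmd - 96 = -176: valve_cmd = (-176 + 96) / -16 = 5.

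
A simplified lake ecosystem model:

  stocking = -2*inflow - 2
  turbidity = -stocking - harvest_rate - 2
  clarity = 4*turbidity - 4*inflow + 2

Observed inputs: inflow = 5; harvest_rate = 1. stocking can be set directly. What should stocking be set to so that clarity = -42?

Intervening on stocking fixes its value directly, overriding its dependence on inflow.
Substituting into the turbidity equation gives turbidity = -stocking - 3.
So clarity = -4*stocking - 30.
Solve -4*stocking - 30 = -42: stocking = (-42 + 30) / -4 = 3.

stocking = 3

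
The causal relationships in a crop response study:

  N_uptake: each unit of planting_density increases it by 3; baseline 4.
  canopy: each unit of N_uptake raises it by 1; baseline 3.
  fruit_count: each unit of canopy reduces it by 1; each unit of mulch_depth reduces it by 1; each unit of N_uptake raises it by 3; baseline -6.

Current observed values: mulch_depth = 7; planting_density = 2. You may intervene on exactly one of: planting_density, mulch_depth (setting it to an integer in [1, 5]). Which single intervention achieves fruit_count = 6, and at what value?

Intervening on planting_density: fruit_count = 6*planting_density - 8. Reaching 6 requires planting_density = 7/3, not an integer.
Intervening on mulch_depth: with other inputs at their observed values, fruit_count = -mulch_depth + 11. Solving for 6 gives mulch_depth = 5, within [1, 5].

set mulch_depth = 5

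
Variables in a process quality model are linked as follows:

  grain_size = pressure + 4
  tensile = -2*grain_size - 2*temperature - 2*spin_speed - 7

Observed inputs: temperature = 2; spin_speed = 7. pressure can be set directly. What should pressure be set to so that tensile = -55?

pressure = 11

Substituting into the tensile equation gives tensile = -2*pressure - 33.
Solve -2*pressure - 33 = -55: pressure = (-55 + 33) / -2 = 11.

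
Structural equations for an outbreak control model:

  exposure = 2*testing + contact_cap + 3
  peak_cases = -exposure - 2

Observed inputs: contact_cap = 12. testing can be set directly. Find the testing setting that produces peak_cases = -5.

Substituting into the exposure equation gives exposure = 2*testing + 15.
Substituting into the peak_cases equation gives peak_cases = -2*testing - 17.
Solve -2*testing - 17 = -5: testing = (-5 + 17) / -2 = -6.

testing = -6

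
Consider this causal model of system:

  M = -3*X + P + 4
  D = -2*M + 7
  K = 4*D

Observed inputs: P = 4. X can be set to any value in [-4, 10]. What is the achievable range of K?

-132 to 204

Substituting into the M equation gives M = -3*X + 8.
Substituting into the D equation gives D = 6*X - 9.
This gives K = 24*X - 36.
Linear in X, so extremes are at the endpoints: X = -4 gives K = -132; X = 10 gives K = 204.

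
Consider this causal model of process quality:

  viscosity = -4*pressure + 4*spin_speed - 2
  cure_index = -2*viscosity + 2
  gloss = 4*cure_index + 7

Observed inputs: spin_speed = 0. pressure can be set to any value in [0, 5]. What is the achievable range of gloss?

31 to 191

Substituting into the viscosity equation gives viscosity = -4*pressure - 2.
Substituting into the cure_index equation gives cure_index = 8*pressure + 6.
So gloss = 32*pressure + 31.
Linear in pressure, so extremes are at the endpoints: pressure = 0 gives gloss = 31; pressure = 5 gives gloss = 191.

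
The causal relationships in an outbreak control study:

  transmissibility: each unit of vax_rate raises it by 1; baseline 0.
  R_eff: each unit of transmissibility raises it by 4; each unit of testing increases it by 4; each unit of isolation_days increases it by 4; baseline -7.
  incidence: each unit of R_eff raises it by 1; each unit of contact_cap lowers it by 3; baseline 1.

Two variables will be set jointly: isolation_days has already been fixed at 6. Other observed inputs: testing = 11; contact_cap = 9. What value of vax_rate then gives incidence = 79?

vax_rate = 11

With isolation_days held at 6:
Substituting into the R_eff equation gives R_eff = 4*vax_rate + 61.
incidence becomes 4*vax_rate + 35.
Solve 4*vax_rate + 35 = 79: vax_rate = (79 - 35) / 4 = 11.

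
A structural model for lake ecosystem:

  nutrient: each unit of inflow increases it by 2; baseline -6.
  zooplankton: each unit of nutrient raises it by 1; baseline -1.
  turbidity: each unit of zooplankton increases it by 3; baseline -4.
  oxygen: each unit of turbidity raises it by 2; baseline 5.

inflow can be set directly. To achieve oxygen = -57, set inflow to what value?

Substituting into the zooplankton equation gives zooplankton = 2*inflow - 7.
Substituting into the turbidity equation gives turbidity = 6*inflow - 25.
Substituting into the oxygen equation gives oxygen = 12*inflow - 45.
Solve 12*inflow - 45 = -57: inflow = (-57 + 45) / 12 = -1.

inflow = -1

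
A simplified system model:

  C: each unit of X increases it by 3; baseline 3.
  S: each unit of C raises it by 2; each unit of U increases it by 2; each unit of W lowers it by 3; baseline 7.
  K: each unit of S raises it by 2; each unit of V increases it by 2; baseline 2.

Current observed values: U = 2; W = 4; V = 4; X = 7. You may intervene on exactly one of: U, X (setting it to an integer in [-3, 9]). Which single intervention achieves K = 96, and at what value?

set U = 0

Intervening on U: with other inputs at their observed values, K = 4*U + 96. Solving for 96 gives U = 0, within [-3, 9].
Intervening on X: K = 12*X + 20. Reaching 96 requires X = 19/3, not an integer.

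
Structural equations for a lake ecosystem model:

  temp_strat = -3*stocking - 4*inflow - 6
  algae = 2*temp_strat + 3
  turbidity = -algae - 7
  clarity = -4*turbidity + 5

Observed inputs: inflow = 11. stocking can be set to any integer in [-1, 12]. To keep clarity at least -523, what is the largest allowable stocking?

Substituting into the temp_strat equation gives temp_strat = -3*stocking - 50.
This gives algae = -6*stocking - 97.
This gives turbidity = 6*stocking + 90.
Substituting into the clarity equation gives clarity = -24*stocking - 355.
Require -24*stocking - 355 ≥ -523, so stocking ≤ 7.
The largest integer in [-1, 12] satisfying this is 7.

stocking = 7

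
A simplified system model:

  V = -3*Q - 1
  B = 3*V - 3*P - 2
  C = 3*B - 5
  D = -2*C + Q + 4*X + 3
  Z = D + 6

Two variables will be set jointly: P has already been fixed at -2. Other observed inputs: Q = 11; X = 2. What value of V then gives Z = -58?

V = 4

With P held at -2:
Intervening on V fixes its value directly, overriding its dependence on Q.
Substituting into the B equation gives B = 3*V + 4.
Substituting into the C equation gives C = 9*V + 7.
Substituting into the D equation gives D = -18*V + 8.
Substituting into the Z equation gives Z = -18*V + 14.
Solve -18*V + 14 = -58: V = (-58 - 14) / -18 = 4.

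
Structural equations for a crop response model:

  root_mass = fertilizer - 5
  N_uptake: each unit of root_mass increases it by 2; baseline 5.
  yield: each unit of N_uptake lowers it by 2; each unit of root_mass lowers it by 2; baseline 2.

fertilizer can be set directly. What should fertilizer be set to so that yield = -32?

Substituting into the N_uptake equation gives N_uptake = 2*fertilizer - 5.
yield becomes -6*fertilizer + 22.
Solve -6*fertilizer + 22 = -32: fertilizer = (-32 - 22) / -6 = 9.

fertilizer = 9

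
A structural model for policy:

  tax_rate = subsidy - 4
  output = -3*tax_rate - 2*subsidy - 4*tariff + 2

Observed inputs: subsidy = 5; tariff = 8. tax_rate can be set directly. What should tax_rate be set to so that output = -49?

Intervening on tax_rate fixes its value directly, overriding its dependence on subsidy.
Substituting into the output equation gives output = -3*tax_rate - 40.
Solve -3*tax_rate - 40 = -49: tax_rate = (-49 + 40) / -3 = 3.

tax_rate = 3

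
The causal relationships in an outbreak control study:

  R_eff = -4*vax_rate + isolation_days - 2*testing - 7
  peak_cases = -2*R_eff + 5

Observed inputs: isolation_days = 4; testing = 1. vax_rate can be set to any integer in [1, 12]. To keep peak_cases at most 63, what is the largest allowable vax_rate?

vax_rate = 6

Substituting into the R_eff equation gives R_eff = -4*vax_rate - 5.
So peak_cases = 8*vax_rate + 15.
Require 8*vax_rate + 15 ≤ 63, so vax_rate ≤ 6.
The largest integer in [1, 12] satisfying this is 6.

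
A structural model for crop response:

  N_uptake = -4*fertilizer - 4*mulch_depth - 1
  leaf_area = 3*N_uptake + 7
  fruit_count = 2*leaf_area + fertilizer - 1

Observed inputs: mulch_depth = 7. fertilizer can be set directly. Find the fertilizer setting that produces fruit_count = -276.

Substituting into the N_uptake equation gives N_uptake = -4*fertilizer - 29.
This gives leaf_area = -12*fertilizer - 80.
This gives fruit_count = -23*fertilizer - 161.
Solve -23*fertilizer - 161 = -276: fertilizer = (-276 + 161) / -23 = 5.

fertilizer = 5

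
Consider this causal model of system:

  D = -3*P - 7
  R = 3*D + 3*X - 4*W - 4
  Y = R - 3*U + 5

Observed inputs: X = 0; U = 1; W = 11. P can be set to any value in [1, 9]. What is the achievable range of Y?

-148 to -76

Substituting into the R equation gives R = -9*P - 69.
Y becomes -9*P - 67.
Linear in P, so extremes are at the endpoints: P = 1 gives Y = -76; P = 9 gives Y = -148.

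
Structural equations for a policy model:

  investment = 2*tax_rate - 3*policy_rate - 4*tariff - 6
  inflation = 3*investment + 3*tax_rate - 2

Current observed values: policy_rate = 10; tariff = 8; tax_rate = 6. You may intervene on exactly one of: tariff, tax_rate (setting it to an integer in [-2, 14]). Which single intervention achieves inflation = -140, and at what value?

Intervening on tariff: with other inputs at their observed values, inflation = -12*tariff - 56. Solving for -140 gives tariff = 7, within [-2, 14].
Intervening on tax_rate: inflation = 9*tax_rate - 206. Reaching -140 requires tax_rate = 22/3, not an integer.

set tariff = 7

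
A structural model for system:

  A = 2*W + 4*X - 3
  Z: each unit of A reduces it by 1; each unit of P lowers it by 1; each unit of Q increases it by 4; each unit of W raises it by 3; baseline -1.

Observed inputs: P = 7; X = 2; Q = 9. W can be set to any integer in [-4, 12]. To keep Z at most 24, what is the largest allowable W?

W = 1

Substituting into the A equation gives A = 2*W + 5.
So Z = W + 23.
Require W + 23 ≤ 24, so W ≤ 1.
The largest integer in [-4, 12] satisfying this is 1.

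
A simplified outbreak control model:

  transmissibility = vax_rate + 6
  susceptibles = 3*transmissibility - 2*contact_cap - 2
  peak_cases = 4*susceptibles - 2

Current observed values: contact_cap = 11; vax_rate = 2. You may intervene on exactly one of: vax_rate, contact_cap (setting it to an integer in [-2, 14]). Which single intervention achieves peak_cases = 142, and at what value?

Intervening on vax_rate: with other inputs at their observed values, peak_cases = 12*vax_rate - 26. Solving for 142 gives vax_rate = 14, within [-2, 14].
Intervening on contact_cap: peak_cases = -8*contact_cap + 86. Reaching 142 requires contact_cap = -7, outside [-2, 14].

set vax_rate = 14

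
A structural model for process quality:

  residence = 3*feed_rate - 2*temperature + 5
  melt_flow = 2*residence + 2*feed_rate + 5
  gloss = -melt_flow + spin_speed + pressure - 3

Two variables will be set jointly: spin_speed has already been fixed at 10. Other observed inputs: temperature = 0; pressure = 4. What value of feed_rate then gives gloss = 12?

With spin_speed held at 10:
Substituting into the residence equation gives residence = 3*feed_rate + 5.
melt_flow becomes 8*feed_rate + 15.
So gloss = -8*feed_rate - 4.
Solve -8*feed_rate - 4 = 12: feed_rate = (12 + 4) / -8 = -2.

feed_rate = -2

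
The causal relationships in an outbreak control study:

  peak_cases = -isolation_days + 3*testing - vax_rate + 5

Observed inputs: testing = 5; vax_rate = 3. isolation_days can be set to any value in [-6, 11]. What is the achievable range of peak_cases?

Substituting into the peak_cases equation gives peak_cases = -isolation_days + 17.
Linear in isolation_days, so extremes are at the endpoints: isolation_days = -6 gives peak_cases = 23; isolation_days = 11 gives peak_cases = 6.

6 to 23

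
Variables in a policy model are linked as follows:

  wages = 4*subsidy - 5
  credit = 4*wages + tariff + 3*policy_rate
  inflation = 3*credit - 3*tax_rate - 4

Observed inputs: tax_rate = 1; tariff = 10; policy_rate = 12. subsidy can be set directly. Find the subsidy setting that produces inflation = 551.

Substituting into the credit equation gives credit = 16*subsidy + 26.
Substituting into the inflation equation gives inflation = 48*subsidy + 71.
Solve 48*subsidy + 71 = 551: subsidy = (551 - 71) / 48 = 10.

subsidy = 10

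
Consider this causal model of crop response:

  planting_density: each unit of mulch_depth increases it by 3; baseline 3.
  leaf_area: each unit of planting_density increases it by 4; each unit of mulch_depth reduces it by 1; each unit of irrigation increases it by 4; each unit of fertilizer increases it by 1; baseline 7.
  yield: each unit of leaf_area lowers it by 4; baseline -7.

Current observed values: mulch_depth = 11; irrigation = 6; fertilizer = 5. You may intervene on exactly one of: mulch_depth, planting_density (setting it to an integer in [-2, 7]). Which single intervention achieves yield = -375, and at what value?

Intervening on mulch_depth: with other inputs at their observed values, yield = -44*mulch_depth - 199. Solving for -375 gives mulch_depth = 4, within [-2, 7].
Intervening on planting_density: yield = -16*planting_density - 107. Reaching -375 requires planting_density = 67/4, not an integer.

set mulch_depth = 4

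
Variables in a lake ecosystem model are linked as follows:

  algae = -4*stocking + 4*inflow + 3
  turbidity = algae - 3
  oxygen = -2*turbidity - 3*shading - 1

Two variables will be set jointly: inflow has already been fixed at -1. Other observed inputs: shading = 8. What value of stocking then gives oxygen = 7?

With inflow held at -1:
Substituting into the algae equation gives algae = -4*stocking - 1.
Substituting into the turbidity equation gives turbidity = -4*stocking - 4.
Substituting into the oxygen equation gives oxygen = 8*stocking - 17.
Solve 8*stocking - 17 = 7: stocking = (7 + 17) / 8 = 3.

stocking = 3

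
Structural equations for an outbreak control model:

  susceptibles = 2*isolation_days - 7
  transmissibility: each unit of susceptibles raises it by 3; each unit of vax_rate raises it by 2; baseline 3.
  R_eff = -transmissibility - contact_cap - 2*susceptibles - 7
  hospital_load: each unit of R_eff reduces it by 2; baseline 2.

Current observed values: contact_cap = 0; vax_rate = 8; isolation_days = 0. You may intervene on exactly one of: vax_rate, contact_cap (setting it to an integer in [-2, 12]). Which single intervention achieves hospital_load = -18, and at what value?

set contact_cap = -1

Intervening on vax_rate: hospital_load = 4*vax_rate - 48. Reaching -18 requires vax_rate = 15/2, not an integer.
Intervening on contact_cap: with other inputs at their observed values, hospital_load = 2*contact_cap - 16. Solving for -18 gives contact_cap = -1, within [-2, 12].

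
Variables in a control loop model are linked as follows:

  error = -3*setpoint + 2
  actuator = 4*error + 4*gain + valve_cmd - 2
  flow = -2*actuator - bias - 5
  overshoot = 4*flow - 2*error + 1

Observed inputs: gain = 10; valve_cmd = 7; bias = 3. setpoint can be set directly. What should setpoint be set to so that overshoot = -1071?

setpoint = -6

Substituting into the actuator equation gives actuator = -12*setpoint + 53.
Substituting into the flow equation gives flow = 24*setpoint - 114.
overshoot becomes 102*setpoint - 459.
Solve 102*setpoint - 459 = -1071: setpoint = (-1071 + 459) / 102 = -6.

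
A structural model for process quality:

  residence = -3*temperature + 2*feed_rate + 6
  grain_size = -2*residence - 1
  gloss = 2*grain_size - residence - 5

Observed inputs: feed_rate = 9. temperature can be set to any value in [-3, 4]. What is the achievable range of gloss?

Substituting into the residence equation gives residence = -3*temperature + 24.
Substituting into the grain_size equation gives grain_size = 6*temperature - 49.
Substituting into the gloss equation gives gloss = 15*temperature - 127.
Linear in temperature, so extremes are at the endpoints: temperature = -3 gives gloss = -172; temperature = 4 gives gloss = -67.

-172 to -67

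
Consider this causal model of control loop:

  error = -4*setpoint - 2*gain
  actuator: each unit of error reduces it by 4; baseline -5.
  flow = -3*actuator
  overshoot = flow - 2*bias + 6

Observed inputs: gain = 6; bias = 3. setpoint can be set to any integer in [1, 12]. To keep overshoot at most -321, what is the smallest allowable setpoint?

Substituting into the error equation gives error = -4*setpoint - 12.
This gives actuator = 16*setpoint + 43.
So flow = -48*setpoint - 129.
Substituting into the overshoot equation gives overshoot = -48*setpoint - 129.
Require -48*setpoint - 129 ≤ -321, so setpoint ≥ 4.
The smallest integer in [1, 12] satisfying this is 4.

setpoint = 4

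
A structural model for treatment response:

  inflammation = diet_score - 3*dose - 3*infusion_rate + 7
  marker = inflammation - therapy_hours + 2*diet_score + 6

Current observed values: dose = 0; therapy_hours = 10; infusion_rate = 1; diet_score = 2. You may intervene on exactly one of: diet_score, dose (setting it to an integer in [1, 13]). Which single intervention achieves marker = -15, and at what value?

Intervening on diet_score: marker = 3*diet_score. Reaching -15 requires diet_score = -5, outside [1, 13].
Intervening on dose: with other inputs at their observed values, marker = -3*dose + 6. Solving for -15 gives dose = 7, within [1, 13].

set dose = 7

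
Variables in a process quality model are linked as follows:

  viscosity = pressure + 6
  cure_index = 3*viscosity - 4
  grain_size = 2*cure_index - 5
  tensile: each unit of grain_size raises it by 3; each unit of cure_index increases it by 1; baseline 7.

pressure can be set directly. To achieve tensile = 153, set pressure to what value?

pressure = 3

Substituting into the cure_index equation gives cure_index = 3*pressure + 14.
This gives grain_size = 6*pressure + 23.
tensile becomes 21*pressure + 90.
Solve 21*pressure + 90 = 153: pressure = (153 - 90) / 21 = 3.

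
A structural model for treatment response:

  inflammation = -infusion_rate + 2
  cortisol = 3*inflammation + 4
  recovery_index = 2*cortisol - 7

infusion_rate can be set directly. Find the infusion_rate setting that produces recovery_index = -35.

Substituting into the cortisol equation gives cortisol = -3*infusion_rate + 10.
So recovery_index = -6*infusion_rate + 13.
Solve -6*infusion_rate + 13 = -35: infusion_rate = (-35 - 13) / -6 = 8.

infusion_rate = 8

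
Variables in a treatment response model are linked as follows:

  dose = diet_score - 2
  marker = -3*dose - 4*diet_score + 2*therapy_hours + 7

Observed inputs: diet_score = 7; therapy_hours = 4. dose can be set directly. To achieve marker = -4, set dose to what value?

Intervening on dose fixes its value directly, overriding its dependence on diet_score.
Substituting into the marker equation gives marker = -3*dose - 13.
Solve -3*dose - 13 = -4: dose = (-4 + 13) / -3 = -3.

dose = -3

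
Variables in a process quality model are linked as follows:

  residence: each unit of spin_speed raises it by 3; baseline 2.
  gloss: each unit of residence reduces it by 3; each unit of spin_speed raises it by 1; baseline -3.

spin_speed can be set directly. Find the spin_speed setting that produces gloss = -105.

Substituting into the gloss equation gives gloss = -8*spin_speed - 9.
Solve -8*spin_speed - 9 = -105: spin_speed = (-105 + 9) / -8 = 12.

spin_speed = 12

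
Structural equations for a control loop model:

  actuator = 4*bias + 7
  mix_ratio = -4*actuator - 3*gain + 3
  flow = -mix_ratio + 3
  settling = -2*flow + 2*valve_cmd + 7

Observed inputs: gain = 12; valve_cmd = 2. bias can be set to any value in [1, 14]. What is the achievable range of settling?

-565 to -149

Substituting into the mix_ratio equation gives mix_ratio = -16*bias - 61.
This gives flow = 16*bias + 64.
Substituting into the settling equation gives settling = -32*bias - 117.
Linear in bias, so extremes are at the endpoints: bias = 1 gives settling = -149; bias = 14 gives settling = -565.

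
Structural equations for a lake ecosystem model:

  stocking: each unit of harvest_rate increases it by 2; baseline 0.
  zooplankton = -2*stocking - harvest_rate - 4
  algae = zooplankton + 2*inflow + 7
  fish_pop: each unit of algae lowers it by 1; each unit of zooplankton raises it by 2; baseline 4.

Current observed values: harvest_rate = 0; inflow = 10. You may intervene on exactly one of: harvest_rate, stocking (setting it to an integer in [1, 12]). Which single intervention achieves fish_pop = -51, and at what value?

Intervening on harvest_rate: fish_pop = -5*harvest_rate - 27. Reaching -51 requires harvest_rate = 24/5, not an integer.
Intervening on stocking: with other inputs at their observed values, fish_pop = -2*stocking - 27. Solving for -51 gives stocking = 12, within [1, 12].

set stocking = 12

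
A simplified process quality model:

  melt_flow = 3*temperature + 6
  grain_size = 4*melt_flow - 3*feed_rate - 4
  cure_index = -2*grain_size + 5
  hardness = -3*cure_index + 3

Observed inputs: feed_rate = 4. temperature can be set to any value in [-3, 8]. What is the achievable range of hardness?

-180 to 612

Substituting into the grain_size equation gives grain_size = 12*temperature + 8.
Substituting into the cure_index equation gives cure_index = -24*temperature - 11.
hardness becomes 72*temperature + 36.
Linear in temperature, so extremes are at the endpoints: temperature = -3 gives hardness = -180; temperature = 8 gives hardness = 612.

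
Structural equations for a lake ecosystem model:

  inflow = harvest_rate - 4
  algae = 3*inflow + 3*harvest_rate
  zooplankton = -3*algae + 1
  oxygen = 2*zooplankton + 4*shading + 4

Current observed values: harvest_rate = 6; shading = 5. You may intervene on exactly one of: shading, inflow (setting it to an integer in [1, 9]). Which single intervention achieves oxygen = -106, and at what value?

Intervening on shading: with other inputs at their observed values, oxygen = 4*shading - 138. Solving for -106 gives shading = 8, within [1, 9].
Intervening on inflow: oxygen = -18*inflow - 82. Reaching -106 requires inflow = 4/3, not an integer.

set shading = 8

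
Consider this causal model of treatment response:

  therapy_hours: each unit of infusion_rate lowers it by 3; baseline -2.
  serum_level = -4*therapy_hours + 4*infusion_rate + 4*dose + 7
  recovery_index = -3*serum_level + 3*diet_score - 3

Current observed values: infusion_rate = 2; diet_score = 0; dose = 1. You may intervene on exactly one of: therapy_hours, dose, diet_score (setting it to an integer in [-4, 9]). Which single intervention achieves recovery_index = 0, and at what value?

Intervening on therapy_hours: with other inputs at their observed values, recovery_index = 12*therapy_hours - 60. Solving for 0 gives therapy_hours = 5, within [-4, 9].
Intervening on dose: recovery_index = -12*dose - 144. Reaching 0 requires dose = -12, outside [-4, 9].
Intervening on diet_score: recovery_index = 3*diet_score - 156. Reaching 0 requires diet_score = 52, outside [-4, 9].

set therapy_hours = 5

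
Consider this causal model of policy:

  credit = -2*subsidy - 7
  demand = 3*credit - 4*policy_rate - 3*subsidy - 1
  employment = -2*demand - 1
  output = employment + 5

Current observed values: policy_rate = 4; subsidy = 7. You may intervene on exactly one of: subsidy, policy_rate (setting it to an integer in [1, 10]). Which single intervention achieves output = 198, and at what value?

set policy_rate = 3

Intervening on subsidy: output = 18*subsidy + 80. Reaching 198 requires subsidy = 59/9, not an integer.
Intervening on policy_rate: with other inputs at their observed values, output = 8*policy_rate + 174. Solving for 198 gives policy_rate = 3, within [1, 10].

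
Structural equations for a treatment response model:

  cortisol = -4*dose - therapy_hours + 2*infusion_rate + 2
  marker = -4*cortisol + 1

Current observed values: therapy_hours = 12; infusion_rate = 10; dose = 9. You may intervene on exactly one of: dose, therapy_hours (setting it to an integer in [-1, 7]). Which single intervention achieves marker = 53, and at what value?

set therapy_hours = -1

Intervening on dose: marker = 16*dose - 39. Reaching 53 requires dose = 23/4, not an integer.
Intervening on therapy_hours: with other inputs at their observed values, marker = 4*therapy_hours + 57. Solving for 53 gives therapy_hours = -1, within [-1, 7].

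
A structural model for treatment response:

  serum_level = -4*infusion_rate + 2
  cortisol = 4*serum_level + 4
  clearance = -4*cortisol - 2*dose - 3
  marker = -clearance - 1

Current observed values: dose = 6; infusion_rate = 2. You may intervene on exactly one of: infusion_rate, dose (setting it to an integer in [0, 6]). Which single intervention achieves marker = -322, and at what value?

Intervening on infusion_rate: with other inputs at their observed values, marker = -64*infusion_rate + 62. Solving for -322 gives infusion_rate = 6, within [0, 6].
Intervening on dose: marker = 2*dose - 78. Reaching -322 requires dose = -122, outside [0, 6].

set infusion_rate = 6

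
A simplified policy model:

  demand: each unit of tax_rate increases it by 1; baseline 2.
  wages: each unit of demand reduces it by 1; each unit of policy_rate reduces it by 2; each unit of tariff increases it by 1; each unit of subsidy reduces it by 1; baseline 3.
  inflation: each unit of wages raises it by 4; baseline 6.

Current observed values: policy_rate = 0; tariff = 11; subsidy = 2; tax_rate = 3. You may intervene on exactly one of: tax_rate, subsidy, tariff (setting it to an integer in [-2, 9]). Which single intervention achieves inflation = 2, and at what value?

set tariff = 3

Intervening on tax_rate: inflation = -4*tax_rate + 46. Reaching 2 requires tax_rate = 11, outside [-2, 9].
Intervening on subsidy: inflation = -4*subsidy + 42. Reaching 2 requires subsidy = 10, outside [-2, 9].
Intervening on tariff: with other inputs at their observed values, inflation = 4*tariff - 10. Solving for 2 gives tariff = 3, within [-2, 9].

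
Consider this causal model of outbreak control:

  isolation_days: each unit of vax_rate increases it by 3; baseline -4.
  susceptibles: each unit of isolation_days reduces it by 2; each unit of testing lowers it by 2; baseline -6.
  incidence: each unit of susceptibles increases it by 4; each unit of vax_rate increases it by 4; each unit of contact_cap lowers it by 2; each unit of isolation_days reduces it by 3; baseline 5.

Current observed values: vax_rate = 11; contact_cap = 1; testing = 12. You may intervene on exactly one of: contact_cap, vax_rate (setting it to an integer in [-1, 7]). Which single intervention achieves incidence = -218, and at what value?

Intervening on contact_cap: incidence = -2*contact_cap - 390. Reaching -218 requires contact_cap = -86, outside [-1, 7].
Intervening on vax_rate: with other inputs at their observed values, incidence = -29*vax_rate - 73. Solving for -218 gives vax_rate = 5, within [-1, 7].

set vax_rate = 5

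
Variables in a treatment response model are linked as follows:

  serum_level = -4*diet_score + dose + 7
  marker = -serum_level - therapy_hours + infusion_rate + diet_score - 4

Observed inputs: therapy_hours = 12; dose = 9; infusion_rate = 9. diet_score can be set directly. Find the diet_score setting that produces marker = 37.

Substituting into the serum_level equation gives serum_level = -4*diet_score + 16.
So marker = 5*diet_score - 23.
Solve 5*diet_score - 23 = 37: diet_score = (37 + 23) / 5 = 12.

diet_score = 12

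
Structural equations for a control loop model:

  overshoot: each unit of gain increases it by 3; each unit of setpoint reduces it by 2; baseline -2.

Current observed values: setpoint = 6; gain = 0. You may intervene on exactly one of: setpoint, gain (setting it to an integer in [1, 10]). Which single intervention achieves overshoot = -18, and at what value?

Intervening on setpoint: with other inputs at their observed values, overshoot = -2*setpoint - 2. Solving for -18 gives setpoint = 8, within [1, 10].
Intervening on gain: overshoot = 3*gain - 14. Reaching -18 requires gain = -4/3, not an integer.

set setpoint = 8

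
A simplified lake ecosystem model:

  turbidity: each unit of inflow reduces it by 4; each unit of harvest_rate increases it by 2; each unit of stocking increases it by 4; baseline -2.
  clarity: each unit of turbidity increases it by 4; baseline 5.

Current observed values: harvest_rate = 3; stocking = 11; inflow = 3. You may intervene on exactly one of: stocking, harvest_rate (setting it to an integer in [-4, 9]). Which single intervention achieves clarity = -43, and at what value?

Intervening on stocking: with other inputs at their observed values, clarity = 16*stocking - 27. Solving for -43 gives stocking = -1, within [-4, 9].
Intervening on harvest_rate: clarity = 8*harvest_rate + 125. Reaching -43 requires harvest_rate = -21, outside [-4, 9].

set stocking = -1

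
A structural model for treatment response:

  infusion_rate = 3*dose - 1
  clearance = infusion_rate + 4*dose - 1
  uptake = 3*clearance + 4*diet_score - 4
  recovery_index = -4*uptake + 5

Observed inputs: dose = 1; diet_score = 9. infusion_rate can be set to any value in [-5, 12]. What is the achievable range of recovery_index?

Intervening on infusion_rate fixes its value directly, overriding its dependence on dose.
Substituting into the clearance equation gives clearance = infusion_rate + 3.
Substituting into the uptake equation gives uptake = 3*infusion_rate + 41.
So recovery_index = -12*infusion_rate - 159.
Linear in infusion_rate, so extremes are at the endpoints: infusion_rate = -5 gives recovery_index = -99; infusion_rate = 12 gives recovery_index = -303.

-303 to -99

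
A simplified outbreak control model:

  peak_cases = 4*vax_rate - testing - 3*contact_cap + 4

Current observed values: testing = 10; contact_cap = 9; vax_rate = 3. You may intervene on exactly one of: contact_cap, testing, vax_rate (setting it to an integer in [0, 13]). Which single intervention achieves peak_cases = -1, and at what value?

Intervening on contact_cap: peak_cases = -3*contact_cap + 6. Reaching -1 requires contact_cap = 7/3, not an integer.
Intervening on testing: peak_cases = -testing - 11. Reaching -1 requires testing = -10, outside [0, 13].
Intervening on vax_rate: with other inputs at their observed values, peak_cases = 4*vax_rate - 33. Solving for -1 gives vax_rate = 8, within [0, 13].

set vax_rate = 8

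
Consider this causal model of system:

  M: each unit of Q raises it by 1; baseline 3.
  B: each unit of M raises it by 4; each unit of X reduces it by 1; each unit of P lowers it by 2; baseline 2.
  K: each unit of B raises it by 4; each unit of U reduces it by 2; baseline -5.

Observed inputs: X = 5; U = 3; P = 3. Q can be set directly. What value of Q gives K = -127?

Q = -8

Substituting into the B equation gives B = 4*Q + 3.
Substituting into the K equation gives K = 16*Q + 1.
Solve 16*Q + 1 = -127: Q = (-127 - 1) / 16 = -8.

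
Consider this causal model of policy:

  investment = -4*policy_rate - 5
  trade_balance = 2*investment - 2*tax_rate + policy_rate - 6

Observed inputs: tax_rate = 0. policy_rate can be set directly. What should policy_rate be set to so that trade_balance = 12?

policy_rate = -4

Substituting into the trade_balance equation gives trade_balance = -7*policy_rate - 16.
Solve -7*policy_rate - 16 = 12: policy_rate = (12 + 16) / -7 = -4.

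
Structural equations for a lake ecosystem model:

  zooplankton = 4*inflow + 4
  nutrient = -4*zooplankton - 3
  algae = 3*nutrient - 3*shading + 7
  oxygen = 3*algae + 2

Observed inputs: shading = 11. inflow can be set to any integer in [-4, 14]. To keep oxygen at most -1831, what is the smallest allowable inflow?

inflow = 11

Substituting into the nutrient equation gives nutrient = -16*inflow - 19.
So algae = -48*inflow - 83.
Substituting into the oxygen equation gives oxygen = -144*inflow - 247.
Require -144*inflow - 247 ≤ -1831, so inflow ≥ 11.
The smallest integer in [-4, 14] satisfying this is 11.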